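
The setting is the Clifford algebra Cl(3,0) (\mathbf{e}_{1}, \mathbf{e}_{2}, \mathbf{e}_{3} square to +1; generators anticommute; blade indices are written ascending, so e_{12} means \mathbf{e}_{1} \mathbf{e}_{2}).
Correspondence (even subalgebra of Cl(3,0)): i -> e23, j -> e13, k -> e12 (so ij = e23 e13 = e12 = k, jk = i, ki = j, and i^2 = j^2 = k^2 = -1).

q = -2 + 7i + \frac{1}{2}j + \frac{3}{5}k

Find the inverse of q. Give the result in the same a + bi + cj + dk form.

In blades: q = -2 + \frac{3}{5} e_{12} + \frac{1}{2} e_{13} + 7 e_{23}.
With qbar = -2 - \frac{3}{5} e_{12} - \frac{1}{2} e_{13} - 7 e_{23} (scalar fixed, mapped units negated), q qbar = \frac{5361}{100} (the sum of squared coefficients), so q^-1 = qbar / (\frac{5361}{100}) = -\frac{200}{5361} - \frac{20}{1787} e_{12} - \frac{50}{5361} e_{13} - \frac{700}{5361} e_{23}; translating back:
Answer: -\frac{200}{5361} - \frac{700}{5361}i - \frac{50}{5361}j - \frac{20}{1787}k


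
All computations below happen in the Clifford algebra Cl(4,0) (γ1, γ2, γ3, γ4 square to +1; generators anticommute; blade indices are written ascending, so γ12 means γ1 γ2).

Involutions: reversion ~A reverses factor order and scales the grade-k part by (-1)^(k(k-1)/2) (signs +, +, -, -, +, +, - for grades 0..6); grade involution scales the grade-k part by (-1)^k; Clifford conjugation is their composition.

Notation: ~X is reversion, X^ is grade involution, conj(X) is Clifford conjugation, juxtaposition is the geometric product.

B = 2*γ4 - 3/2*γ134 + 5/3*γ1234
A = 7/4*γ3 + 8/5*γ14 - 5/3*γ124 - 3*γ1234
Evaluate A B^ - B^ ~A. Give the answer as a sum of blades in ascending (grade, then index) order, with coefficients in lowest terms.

first term: -5 - 16/5*γ1 - 9/2*γ2 - 17/45*γ3 + 10/3*γ12 - 21/8*γ14 - 1/6*γ23 - 7/2*γ34 + 6*γ123 + 35/12*γ124
second term: -5 - 16/5*γ1 + 9/2*γ2 - 233/45*γ3 - 10/3*γ12 - 21/8*γ14 + 31/6*γ23 + 7/2*γ34 - 6*γ123 - 35/12*γ124
Answer: -9*γ2 + 24/5*γ3 + 20/3*γ12 - 16/3*γ23 - 7*γ34 + 12*γ123 + 35/6*γ124


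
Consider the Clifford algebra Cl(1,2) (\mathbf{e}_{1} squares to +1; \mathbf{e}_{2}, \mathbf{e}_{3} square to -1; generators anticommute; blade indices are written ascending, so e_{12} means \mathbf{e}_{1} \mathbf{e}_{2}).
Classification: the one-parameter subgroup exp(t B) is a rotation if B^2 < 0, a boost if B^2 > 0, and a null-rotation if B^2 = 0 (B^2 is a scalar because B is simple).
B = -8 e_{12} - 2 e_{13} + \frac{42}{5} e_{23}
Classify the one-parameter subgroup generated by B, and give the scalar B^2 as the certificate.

B^2 term by term: the squares give (-8)^2*(e_{12})^2 + (-2)^2*(e_{13})^2 + (\frac{42}{5})^2*(e_{23})^2 = 64*(+1) + 4*(+1) + \frac{1764}{25}*(-1) = -\frac{64}{25} (each basis 2-blade squares to minus the product of its generators' squares); cross terms between blades sharing an index anticommute and cancel. So B^2 = -\frac{64}{25}.
Answer: rotation, certificate B^2 = -\frac{64}{25}. The class reads off the invariant scalar -\frac{64}{25} directly.


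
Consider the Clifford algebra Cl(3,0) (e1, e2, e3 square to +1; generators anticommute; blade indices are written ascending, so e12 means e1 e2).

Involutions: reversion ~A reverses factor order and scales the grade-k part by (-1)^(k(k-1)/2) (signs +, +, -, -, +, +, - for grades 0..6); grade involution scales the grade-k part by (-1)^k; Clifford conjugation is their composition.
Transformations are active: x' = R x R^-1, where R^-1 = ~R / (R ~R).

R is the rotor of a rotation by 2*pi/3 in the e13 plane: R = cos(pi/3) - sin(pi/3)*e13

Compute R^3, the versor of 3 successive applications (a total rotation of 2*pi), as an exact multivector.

Rotor phase runs at HALF the rotation angle; powers of one rotor simply add phase, so after 3 steps in e13 the phase is 3*pi/3 = pi and R^3 = cos(pi) - sin(pi)*e13.
cos(pi) = -1 and sin(pi) = 0, so R^3 = -1. The total rotation 2*pi is 1 full turn, so every vector returns to itself, yet the rotor is -1, on the OTHER sheet of the double cover (an odd number of 2*pi turns).
Answer: -1


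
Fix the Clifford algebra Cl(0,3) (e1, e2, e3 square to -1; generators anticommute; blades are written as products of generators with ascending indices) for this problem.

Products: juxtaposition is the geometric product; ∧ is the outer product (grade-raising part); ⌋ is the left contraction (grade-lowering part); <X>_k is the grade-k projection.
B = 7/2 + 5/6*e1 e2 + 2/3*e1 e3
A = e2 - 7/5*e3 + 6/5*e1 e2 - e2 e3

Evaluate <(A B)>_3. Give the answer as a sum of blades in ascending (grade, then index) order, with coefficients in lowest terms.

step 1: -1 - 1/10*e1 + 7/2*e2 - 49/10*e3 + 73/15*e1 e2 - 5/6*e1 e3 - 27/10*e2 e3 - 11/6*e1 e2 e3
step 2: -11/6*e1 e2 e3
Answer: -11/6*e1 e2 e3


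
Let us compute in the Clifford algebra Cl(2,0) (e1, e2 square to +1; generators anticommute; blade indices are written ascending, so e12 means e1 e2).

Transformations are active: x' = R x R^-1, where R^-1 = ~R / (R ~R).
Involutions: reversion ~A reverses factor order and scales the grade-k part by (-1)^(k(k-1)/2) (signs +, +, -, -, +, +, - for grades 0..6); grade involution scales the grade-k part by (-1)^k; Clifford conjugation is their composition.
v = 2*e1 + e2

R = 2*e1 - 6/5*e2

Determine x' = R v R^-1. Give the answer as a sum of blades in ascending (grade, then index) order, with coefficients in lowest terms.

~R = 2*e1 - 6/5*e2, and R ~R = 136/25, so R^-1 = ~R / (136/25).
R v = 14/5 + 22/5*e12
Answer: 1/17*e1 - 38/17*e2


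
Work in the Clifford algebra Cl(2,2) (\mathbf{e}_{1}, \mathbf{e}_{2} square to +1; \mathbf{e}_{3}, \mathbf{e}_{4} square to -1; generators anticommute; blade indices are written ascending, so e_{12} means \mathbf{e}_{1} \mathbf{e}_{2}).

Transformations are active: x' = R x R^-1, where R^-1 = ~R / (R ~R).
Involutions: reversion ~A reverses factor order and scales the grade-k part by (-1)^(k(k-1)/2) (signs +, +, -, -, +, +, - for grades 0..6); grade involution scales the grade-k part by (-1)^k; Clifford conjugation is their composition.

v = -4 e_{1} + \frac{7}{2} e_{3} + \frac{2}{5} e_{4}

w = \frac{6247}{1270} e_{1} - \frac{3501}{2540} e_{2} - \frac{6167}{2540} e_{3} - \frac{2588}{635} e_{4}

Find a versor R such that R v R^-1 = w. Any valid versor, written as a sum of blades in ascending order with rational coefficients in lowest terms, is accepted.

The midline construction: v and w both square to \frac{359}{100}, so reflecting in their sum \frac{1167}{1270} e_{1} - \frac{3501}{2540} e_{2} + \frac{2723}{2540} e_{3} - \frac{2334}{635} e_{4} exchanges them.
Answer: \frac{1167}{1270} e_{1} - \frac{3501}{2540} e_{2} + \frac{2723}{2540} e_{3} - \frac{2334}{635} e_{4}


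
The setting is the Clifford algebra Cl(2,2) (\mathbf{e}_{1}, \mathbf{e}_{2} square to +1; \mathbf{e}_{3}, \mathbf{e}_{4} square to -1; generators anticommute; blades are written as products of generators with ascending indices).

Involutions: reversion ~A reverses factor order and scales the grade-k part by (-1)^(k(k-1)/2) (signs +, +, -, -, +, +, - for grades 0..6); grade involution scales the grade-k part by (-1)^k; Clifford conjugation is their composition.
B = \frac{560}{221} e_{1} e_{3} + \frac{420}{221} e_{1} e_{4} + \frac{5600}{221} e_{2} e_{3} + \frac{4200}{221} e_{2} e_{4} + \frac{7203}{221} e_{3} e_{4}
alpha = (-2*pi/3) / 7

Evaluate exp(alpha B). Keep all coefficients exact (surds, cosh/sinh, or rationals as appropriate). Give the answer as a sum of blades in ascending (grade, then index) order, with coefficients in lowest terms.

B^2 term by term: the squares give (\frac{560}{221})^2*(e_{1} e_{3})^2 + (\frac{420}{221})^2*(e_{1} e_{4})^2 + (\frac{5600}{221})^2*(e_{2} e_{3})^2 + (\frac{4200}{221})^2*(e_{2} e_{4})^2 + (\frac{7203}{221})^2*(e_{3} e_{4})^2 = \frac{313600}{48841}*(+1) + \frac{176400}{48841}*(+1) + \frac{31360000}{48841}*(+1) + \frac{17640000}{48841}*(+1) + \frac{51883209}{48841}*(-1) = -49 (each basis 2-blade squares to minus the product of its generators' squares); cross terms between blades sharing an index anticommute and cancel; the commuting (index-disjoint) pairs give grade-4 terms 2*c*c'*(blade product), which cancel blade by blade — e_{1} e_{2} e_{3} e_{4}: -\frac{4704000}{48841} + \frac{4704000}{48841} = 0 — confirming B is simple. So B^2 = -49.
B^2 = -49 — the negative square puts this in the circular regime; l = 7, alpha*l = - \frac{2 \pi}{3}, so exp(alpha B) = cos(- \frac{2 \pi}{3}) + (sin(- \frac{2 \pi}{3})/7)*B = - \frac{1}{2} + (- \frac{\sqrt{3}}{14})*B.
Answer: - \frac{1}{2} - \frac{40 \sqrt{3}}{221} e_{1} e_{3} - \frac{30 \sqrt{3}}{221} e_{1} e_{4} - \frac{400 \sqrt{3}}{221} e_{2} e_{3} - \frac{300 \sqrt{3}}{221} e_{2} e_{4} - \frac{1029 \sqrt{3}}{442} e_{3} e_{4}


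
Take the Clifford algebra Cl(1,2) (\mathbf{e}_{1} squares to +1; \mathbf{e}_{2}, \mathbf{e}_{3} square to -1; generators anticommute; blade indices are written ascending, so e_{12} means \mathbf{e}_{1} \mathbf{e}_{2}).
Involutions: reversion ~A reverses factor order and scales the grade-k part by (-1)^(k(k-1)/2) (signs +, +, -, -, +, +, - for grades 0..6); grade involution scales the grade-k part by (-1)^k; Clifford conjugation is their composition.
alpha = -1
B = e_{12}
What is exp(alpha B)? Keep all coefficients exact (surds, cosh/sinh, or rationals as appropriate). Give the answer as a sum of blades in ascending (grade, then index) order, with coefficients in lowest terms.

B^2 = (1)^2*(e_{12})^2 = 1*(+1) = 1 (a basis 2-blade squares to minus the product of its generators' squares).
B^2 = 1 — hyperbolic case — the even/odd split gives cosh and sinh: l = 1, alpha*l = -1, so exp(alpha B) = cosh(-1) + (sinh(-1)/1)*B = \cosh{\left(1 \right)} + (- \sinh{\left(1 \right)})*B.
Answer: \cosh{\left(1 \right)} - \sinh{\left(1 \right)} e_{12}


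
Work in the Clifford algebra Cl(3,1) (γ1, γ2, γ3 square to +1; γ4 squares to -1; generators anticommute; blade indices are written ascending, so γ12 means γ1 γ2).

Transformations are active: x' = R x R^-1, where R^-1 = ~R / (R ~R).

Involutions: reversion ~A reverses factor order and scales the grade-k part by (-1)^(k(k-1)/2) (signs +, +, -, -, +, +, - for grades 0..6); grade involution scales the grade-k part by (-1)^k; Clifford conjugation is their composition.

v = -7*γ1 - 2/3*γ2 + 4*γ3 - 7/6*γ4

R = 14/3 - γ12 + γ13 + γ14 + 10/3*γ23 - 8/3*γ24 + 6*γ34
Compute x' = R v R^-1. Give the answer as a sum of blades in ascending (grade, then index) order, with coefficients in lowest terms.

~R = 14/3 + γ12 - γ13 - γ14 - 10/3*γ23 + 8/3*γ24 - 6*γ34, and R ~R = -83/9, so R^-1 = ~R / (-83/9).
R v = -161/6*γ1 + 1/9*γ2 + 314/9*γ3 - 218/9*γ4 - 80/3*γ123 + 41/2*γ124 - 283/6*γ134 + 25/9*γ234
Answer: -1643/83*γ1 - 503/83*γ2 - 8281/249*γ3 + 19097/498*γ4


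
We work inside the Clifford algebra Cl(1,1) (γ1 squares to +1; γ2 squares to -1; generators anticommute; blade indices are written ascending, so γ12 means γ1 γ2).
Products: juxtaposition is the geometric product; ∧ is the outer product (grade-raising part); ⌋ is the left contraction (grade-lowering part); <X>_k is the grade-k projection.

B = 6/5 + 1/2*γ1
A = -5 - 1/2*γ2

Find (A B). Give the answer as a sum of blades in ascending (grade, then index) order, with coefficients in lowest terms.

step 1: -6 - 5/2*γ1 - 3/5*γ2 + 1/4*γ12
Answer: -6 - 5/2*γ1 - 3/5*γ2 + 1/4*γ12


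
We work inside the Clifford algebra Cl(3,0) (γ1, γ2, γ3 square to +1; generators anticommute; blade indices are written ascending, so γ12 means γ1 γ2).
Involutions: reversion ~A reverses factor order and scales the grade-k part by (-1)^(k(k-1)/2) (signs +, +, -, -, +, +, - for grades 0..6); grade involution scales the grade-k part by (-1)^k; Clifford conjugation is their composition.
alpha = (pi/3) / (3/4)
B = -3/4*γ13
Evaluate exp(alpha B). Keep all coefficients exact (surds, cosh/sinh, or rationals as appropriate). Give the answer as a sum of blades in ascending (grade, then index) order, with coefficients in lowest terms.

B^2 = (-3/4)^2*(γ13)^2 = 9/16*(-1) = -9/16 (a basis 2-blade squares to minus the product of its generators' squares).
B^2 = -9/16 — circular case — the even/odd split gives cos and sin: l = 3/4, alpha*l = pi/3, so exp(alpha B) = cos(pi/3) + (sin(pi/3)/(3/4))*B = 1/2 + (2*sqrt(3)/3)*B.
Answer: 1/2 - sqrt(3)/2*γ13


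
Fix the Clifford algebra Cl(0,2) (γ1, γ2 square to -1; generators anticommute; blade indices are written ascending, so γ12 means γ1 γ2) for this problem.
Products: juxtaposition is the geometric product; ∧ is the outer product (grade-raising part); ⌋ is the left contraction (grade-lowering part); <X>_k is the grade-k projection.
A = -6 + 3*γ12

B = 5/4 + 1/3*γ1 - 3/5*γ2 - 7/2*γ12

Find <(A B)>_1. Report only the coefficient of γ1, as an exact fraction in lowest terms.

step 1: 3 - 1/5*γ1 + 23/5*γ2 + 99/4*γ12
step 2: -1/5*γ1 + 23/5*γ2
Answer: -1/5


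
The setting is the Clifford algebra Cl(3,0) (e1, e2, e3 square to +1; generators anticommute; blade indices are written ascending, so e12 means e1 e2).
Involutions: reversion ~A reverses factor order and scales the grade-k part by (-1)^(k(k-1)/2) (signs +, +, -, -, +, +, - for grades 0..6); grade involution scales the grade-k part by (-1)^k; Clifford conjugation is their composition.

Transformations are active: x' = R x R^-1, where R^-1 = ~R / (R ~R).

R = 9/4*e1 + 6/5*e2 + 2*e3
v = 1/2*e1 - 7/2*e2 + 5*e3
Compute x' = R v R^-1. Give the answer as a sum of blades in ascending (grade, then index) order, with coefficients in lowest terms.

~R = 9/4*e1 + 6/5*e2 + 2*e3, and R ~R = 4201/400, so R^-1 = ~R / (4201/400).
R v = 277/40 - 339/40*e12 + 41/4*e13 + 13*e23
Answer: 20729/8402*e1 + 42703/8402*e2 - 9925/4201*e3


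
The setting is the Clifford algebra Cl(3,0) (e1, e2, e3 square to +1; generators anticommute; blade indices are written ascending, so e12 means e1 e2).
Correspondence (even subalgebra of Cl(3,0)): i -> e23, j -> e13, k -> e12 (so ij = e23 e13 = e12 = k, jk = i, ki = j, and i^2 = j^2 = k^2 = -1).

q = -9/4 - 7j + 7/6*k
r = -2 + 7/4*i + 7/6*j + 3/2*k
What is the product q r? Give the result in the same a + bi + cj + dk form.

In blades: q = -9/4 + 7/6*e12 - 7*e13, r = -2 + 3/2*e12 + 7/6*e13 + 7/4*e23.
Distribute q over r term by term (generator squares from the signature, products reordered to ascending indices): (-9/4)*r = 9/2 - 27/8*e12 - 21/8*e13 - 63/16*e23; (7/6*e12)*r = -7/4 - 7/3*e12 + 49/24*e13 - 49/36*e23; (-7*e13)*r = 49/6 + 49/4*e12 + 14*e13 - 21/2*e23.
Sum: 131/12 + 157/24*e12 + 161/12*e13 - 2275/144*e23; translating back through the correspondence:
Answer: 131/12 - 2275/144*i + 161/12*j + 157/24*k


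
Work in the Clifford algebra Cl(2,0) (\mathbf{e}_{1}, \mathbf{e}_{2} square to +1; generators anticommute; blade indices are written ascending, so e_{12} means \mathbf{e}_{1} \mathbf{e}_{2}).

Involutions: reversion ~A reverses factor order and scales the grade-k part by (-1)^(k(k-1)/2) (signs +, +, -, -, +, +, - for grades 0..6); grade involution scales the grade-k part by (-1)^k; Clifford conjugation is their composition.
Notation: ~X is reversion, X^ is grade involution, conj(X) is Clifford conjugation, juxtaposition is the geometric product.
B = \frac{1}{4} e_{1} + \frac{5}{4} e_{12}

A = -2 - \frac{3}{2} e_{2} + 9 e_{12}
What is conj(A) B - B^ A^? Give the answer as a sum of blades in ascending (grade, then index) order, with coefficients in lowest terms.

first term: \frac{45}{4} - \frac{19}{8} e_{1} + \frac{9}{4} e_{2} - \frac{23}{8} e_{12}
second term: -\frac{45}{4} + \frac{19}{8} e_{1} - \frac{9}{4} e_{2} - \frac{23}{8} e_{12}
Answer: \frac{45}{2} - \frac{19}{4} e_{1} + \frac{9}{2} e_{2}


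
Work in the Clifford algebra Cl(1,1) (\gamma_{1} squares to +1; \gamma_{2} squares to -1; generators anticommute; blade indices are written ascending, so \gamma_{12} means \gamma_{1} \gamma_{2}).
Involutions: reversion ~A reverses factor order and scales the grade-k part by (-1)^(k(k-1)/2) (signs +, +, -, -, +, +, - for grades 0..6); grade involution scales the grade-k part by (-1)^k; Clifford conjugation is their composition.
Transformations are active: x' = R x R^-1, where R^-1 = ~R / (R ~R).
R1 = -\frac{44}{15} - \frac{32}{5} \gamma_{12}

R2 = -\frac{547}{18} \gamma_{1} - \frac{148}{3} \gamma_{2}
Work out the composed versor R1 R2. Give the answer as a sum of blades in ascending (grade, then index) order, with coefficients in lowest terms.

Distribute over the terms of R1 (each basis-blade product reordered to ascending indices, repeated generators contracted through their squares):
(-\frac{44}{15}) R2 = \frac{12034}{135} \gamma_{1} + \frac{6512}{45} \gamma_{2}
(-\frac{32}{5} \gamma_{12}) R2 = -\frac{4736}{15} \gamma_{1} - \frac{8752}{45} \gamma_{2}
Summing the partial products and collecting blades:
Answer: -\frac{6118}{27} \gamma_{1} - \frac{448}{9} \gamma_{2}


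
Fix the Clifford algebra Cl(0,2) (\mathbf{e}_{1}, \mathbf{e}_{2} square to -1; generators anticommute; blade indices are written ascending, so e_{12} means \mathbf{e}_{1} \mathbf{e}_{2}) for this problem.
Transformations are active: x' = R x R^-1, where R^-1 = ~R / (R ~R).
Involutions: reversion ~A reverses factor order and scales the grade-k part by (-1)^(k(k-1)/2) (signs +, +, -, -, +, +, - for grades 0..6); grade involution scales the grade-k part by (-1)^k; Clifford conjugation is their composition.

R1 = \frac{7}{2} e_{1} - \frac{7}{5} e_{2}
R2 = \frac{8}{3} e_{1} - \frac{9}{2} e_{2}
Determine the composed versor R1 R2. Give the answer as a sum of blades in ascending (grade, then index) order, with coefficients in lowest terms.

Distribute over the terms of R1 (each basis-blade product reordered to ascending indices, repeated generators contracted through their squares):
(\frac{7}{2} e_{1}) R2 = -\frac{28}{3} - \frac{63}{4} e_{12}
(-\frac{7}{5} e_{2}) R2 = -\frac{63}{10} + \frac{56}{15} e_{12}
Summing the partial products and collecting blades:
Answer: -\frac{469}{30} - \frac{721}{60} e_{12}


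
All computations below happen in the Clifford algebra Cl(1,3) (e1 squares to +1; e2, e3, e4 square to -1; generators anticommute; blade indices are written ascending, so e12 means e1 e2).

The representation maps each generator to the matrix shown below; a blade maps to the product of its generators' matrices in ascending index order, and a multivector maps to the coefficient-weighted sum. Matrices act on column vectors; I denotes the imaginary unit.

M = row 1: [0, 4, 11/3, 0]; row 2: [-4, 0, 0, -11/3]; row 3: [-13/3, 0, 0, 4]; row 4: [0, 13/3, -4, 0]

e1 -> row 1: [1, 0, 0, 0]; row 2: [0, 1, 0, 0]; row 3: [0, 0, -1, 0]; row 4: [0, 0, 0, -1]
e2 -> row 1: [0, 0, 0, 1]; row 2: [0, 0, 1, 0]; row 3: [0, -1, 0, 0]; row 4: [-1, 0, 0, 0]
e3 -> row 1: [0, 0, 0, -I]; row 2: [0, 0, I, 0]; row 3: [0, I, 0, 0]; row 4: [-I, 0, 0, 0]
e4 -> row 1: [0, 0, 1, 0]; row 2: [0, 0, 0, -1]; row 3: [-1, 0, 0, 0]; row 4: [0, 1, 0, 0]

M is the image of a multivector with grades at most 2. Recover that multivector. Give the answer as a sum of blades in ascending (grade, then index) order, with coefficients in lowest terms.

Method: the blade images are trace-orthogonal — tr(rho(e_A) rho(e_B)^-1) = 4 if A = B and 0 otherwise — and rho(e_A)^-1 = (e_A)^2 * rho(e_A) with (e_A)^2 = +1 or -1, so the coefficient of e_A in the preimage is (e_A)^2 * tr(M rho(e_A))/4.
Nonzero projections over blades of grade <= 2: e4: (e4)^2 = -1, tr(M rho(e4)) = -16, coefficient 4; e14: (e14)^2 = +1, tr(M rho(e14)) = -4/3, coefficient -1/3; e24: (e24)^2 = -1, tr(M rho(e24)) = -16, coefficient 4. Every other blade of grade <= 2 projects to 0.
Answer: 4*e4 - 1/3*e14 + 4*e24


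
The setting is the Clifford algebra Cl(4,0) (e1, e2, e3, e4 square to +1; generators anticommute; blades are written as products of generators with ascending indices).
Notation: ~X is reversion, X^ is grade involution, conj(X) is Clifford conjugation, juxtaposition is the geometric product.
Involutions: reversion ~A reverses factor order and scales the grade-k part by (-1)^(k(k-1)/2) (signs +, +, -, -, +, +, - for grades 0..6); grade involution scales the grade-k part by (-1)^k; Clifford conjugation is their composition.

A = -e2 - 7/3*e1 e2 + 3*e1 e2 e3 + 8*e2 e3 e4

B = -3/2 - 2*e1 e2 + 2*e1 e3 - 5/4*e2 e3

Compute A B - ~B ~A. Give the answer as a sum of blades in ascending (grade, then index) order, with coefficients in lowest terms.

first term: -14/3 + 7/4*e1 + 15/2*e2 + 29/4*e3 + 10*e4 + 7/2*e1 e2 + 35/12*e1 e3 + 14/3*e2 e3 - 5/2*e1 e2 e3 + 16*e1 e2 e4 + 16*e1 e3 e4 - 12*e2 e3 e4
second term: -14/3 + 7/4*e1 + 15/2*e2 + 29/4*e3 + 10*e4 - 7/2*e1 e2 - 35/12*e1 e3 - 14/3*e2 e3 + 5/2*e1 e2 e3 - 16*e1 e2 e4 - 16*e1 e3 e4 + 12*e2 e3 e4
Answer: 7*e1 e2 + 35/6*e1 e3 + 28/3*e2 e3 - 5*e1 e2 e3 + 32*e1 e2 e4 + 32*e1 e3 e4 - 24*e2 e3 e4


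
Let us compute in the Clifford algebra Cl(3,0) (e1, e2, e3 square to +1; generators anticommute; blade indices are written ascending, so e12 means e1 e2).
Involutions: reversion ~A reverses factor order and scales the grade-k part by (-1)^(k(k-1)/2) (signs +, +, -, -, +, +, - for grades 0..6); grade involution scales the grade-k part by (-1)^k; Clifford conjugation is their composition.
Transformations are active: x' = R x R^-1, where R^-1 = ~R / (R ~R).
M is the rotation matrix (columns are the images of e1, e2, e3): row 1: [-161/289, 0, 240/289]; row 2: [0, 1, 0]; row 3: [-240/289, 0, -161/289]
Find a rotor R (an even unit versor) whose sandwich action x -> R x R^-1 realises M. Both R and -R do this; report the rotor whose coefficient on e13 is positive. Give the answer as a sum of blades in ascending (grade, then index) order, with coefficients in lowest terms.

Method: write R = a + b12*e12 + b13*e13 + b23*e23 with a^2 + b12^2 + b13^2 + b23^2 = 1 (so R^-1 = ~R). Expanding the columns R e_j ~R gives tr M = 4a^2 - 1 and, from the antisymmetric part, M21 - M12 = -4a*b12, M13 - M31 = 4a*b13, M32 - M23 = -4a*b23.
Here tr M = -33/289, so a^2 = (1 + tr M)/4 = 64/289 and a = ±8/17. Taking a = 8/17: M21 - M12 = 0, M13 - M31 = 480/289, M32 - M23 = 0, giving b12 = 0, b13 = 15/17, b23 = 0, i.e. R = 8/17 + 15/17*e13.
Its e13 coefficient is already positive.
Answer: 8/17 + 15/17*e13. Note: both R and -R realise this M (trace -33/289); the covering map identifies them, and the e13-coefficient sign is the tie-breaker.


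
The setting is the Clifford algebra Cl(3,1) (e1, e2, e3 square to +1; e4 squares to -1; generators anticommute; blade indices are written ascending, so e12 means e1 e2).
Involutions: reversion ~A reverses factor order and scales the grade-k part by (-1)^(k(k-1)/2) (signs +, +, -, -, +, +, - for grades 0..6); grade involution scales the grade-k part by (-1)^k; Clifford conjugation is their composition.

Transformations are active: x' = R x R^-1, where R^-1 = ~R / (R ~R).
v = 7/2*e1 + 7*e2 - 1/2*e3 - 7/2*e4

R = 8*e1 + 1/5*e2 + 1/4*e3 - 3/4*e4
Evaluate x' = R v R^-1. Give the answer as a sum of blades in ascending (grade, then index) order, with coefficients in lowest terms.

~R = 8*e1 + 1/5*e2 + 1/4*e3 - 3/4*e4, and R ~R = 3177/50, so R^-1 = ~R / (3177/50).
R v = 533/20 + 553/10*e12 - 39/8*e13 - 203/8*e14 - 37/20*e23 + 91/20*e24 - 5/4*e34
Answer: 20401/6354*e1 - 21706/3177*e2 + 9019/12708*e3 + 12161/4236*e4


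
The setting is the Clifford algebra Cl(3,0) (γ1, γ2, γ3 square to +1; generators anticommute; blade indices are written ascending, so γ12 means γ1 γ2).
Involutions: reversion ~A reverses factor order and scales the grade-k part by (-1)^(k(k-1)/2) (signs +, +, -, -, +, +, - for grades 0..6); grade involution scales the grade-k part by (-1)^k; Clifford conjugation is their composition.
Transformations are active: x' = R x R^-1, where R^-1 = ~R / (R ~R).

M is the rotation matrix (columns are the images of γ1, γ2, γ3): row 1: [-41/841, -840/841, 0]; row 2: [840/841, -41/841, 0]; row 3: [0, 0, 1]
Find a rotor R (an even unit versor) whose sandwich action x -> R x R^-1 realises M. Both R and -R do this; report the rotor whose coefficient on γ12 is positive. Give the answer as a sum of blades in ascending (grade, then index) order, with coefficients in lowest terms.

Method: write R = a + b12*γ12 + b13*γ13 + b23*γ23 with a^2 + b12^2 + b13^2 + b23^2 = 1 (so R^-1 = ~R). Expanding the columns R e_j ~R gives tr M = 4a^2 - 1 and, from the antisymmetric part, M21 - M12 = -4a*b12, M13 - M31 = 4a*b13, M32 - M23 = -4a*b23.
Here tr M = 759/841, so a^2 = (1 + tr M)/4 = 400/841 and a = ±20/29. Taking a = 20/29: M21 - M12 = 1680/841, M13 - M31 = 0, M32 - M23 = 0, giving b12 = -21/29, b13 = 0, b23 = 0, i.e. R = 20/29 - 21/29*γ12.
Its γ12 coefficient is negative, so report the other preimage -R.
Answer: -20/29 + 21/29*γ12. Note: both R and -R realise this M (trace 759/841); the covering map identifies them, and the γ12-coefficient sign is the tie-breaker.


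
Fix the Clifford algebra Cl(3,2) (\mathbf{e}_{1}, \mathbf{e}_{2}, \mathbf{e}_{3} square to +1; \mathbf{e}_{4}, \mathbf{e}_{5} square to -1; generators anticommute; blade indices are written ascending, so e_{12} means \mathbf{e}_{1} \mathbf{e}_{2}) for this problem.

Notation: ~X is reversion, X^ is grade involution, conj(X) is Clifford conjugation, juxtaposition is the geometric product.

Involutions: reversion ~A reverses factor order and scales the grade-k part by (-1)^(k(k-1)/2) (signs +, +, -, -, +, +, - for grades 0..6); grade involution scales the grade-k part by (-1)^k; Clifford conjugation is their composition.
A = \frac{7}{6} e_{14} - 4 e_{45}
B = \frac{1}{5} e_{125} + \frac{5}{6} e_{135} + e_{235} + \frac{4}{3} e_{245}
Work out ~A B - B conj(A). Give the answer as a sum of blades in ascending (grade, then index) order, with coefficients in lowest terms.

first term: -\frac{16}{3} e_{2} - \frac{4}{5} e_{124} - \frac{14}{9} e_{125} - \frac{10}{3} e_{134} - 4 e_{234} - \frac{7}{30} e_{245} - \frac{35}{36} e_{345} - \frac{7}{6} e_{12345}
second term: -\frac{16}{3} e_{2} + \frac{4}{5} e_{124} + \frac{14}{9} e_{125} + \frac{10}{3} e_{134} + 4 e_{234} + \frac{7}{30} e_{245} + \frac{35}{36} e_{345} - \frac{7}{6} e_{12345}
Answer: -\frac{8}{5} e_{124} - \frac{28}{9} e_{125} - \frac{20}{3} e_{134} - 8 e_{234} - \frac{7}{15} e_{245} - \frac{35}{18} e_{345}


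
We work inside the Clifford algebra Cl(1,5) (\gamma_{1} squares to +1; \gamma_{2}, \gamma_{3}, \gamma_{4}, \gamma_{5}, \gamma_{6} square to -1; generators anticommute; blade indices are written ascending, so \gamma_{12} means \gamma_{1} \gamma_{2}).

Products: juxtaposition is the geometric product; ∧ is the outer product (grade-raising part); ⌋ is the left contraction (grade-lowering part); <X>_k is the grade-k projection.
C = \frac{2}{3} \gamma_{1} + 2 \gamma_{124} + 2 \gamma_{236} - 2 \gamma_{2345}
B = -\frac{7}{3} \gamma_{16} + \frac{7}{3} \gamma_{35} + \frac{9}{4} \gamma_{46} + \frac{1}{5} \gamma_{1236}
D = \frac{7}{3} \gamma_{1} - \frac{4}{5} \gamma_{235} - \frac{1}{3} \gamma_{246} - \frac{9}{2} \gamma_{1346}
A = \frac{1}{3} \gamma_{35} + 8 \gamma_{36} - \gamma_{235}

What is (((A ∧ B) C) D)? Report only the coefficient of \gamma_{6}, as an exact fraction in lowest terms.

step 1: -\frac{7}{9} \gamma_{1356} - \frac{3}{4} \gamma_{3456} - \frac{7}{3} \gamma_{12356} + \frac{9}{4} \gamma_{23456}
step 2: -\frac{9}{2} \gamma_{6} - \frac{14}{3} \gamma_{15} - \frac{3}{2} \gamma_{26} + \frac{9}{2} \gamma_{45} + \frac{14}{9} \gamma_{125} - \frac{14}{3} \gamma_{146} + \frac{3}{2} \gamma_{245} + \frac{14}{27} \gamma_{356} + \frac{14}{9} \gamma_{1246} - \frac{9}{2} \gamma_{1356} - \frac{14}{9} \gamma_{2356} - \frac{14}{3} \gamma_{3456} + \frac{3}{2} \gamma_{12356} - \frac{1}{2} \gamma_{13456} - \frac{14}{9} \gamma_{23456} - \frac{3}{2} \gamma_{123456}
step 3: -\frac{14}{27} \gamma_{1} - 21 \gamma_{3} + \frac{1}{2} \gamma_{4} + \frac{473}{36} \gamma_{5} - \frac{56}{45} \gamma_{6} - \frac{14}{9} \gamma_{12} - \frac{56}{45} \gamma_{13} + 21 \gamma_{15} + \frac{117}{10} \gamma_{16} - 7 \gamma_{23} - \frac{3}{2} \gamma_{24} - \frac{337}{108} \gamma_{25} - \frac{56}{135} \gamma_{26} - \frac{6}{5} \gamma_{34} - \frac{14}{27} \gamma_{35} - \frac{81}{4} \gamma_{45} - \frac{182}{15} \gamma_{46} + \frac{1}{2} \gamma_{56} - \frac{56}{15} \gamma_{123} - 7 \gamma_{125} + \frac{1}{10} \gamma_{126} + \frac{81}{4} \gamma_{134} - \frac{1}{2} \gamma_{135} + \frac{77}{6} \gamma_{145} - \frac{6}{5} \gamma_{146} + \frac{18}{5} \gamma_{234} + \frac{14}{9} \gamma_{235} - \frac{27}{4} \gamma_{245} + \frac{14}{135} \gamma_{246} - \frac{3}{2} \gamma_{256} - \frac{14}{27} \gamma_{345} + \frac{117}{10} \gamma_{356} - \frac{27}{4} \gamma_{1234} + \frac{1}{6} \gamma_{1235} + \frac{7}{2} \gamma_{1245} + \frac{2}{5} \gamma_{1246} + \frac{1}{2} \gamma_{1345} - \frac{6953}{324} \gamma_{1356} + \frac{14}{27} \gamma_{1456} - \frac{14}{81} \gamma_{2345} - \frac{1}{10} \gamma_{2356} - \frac{133}{6} \gamma_{3456} + \frac{3}{2} \gamma_{12345} + \frac{337}{108} \gamma_{12356} + \frac{14}{9} \gamma_{12456} - \frac{182}{15} \gamma_{13456} - \frac{7}{2} \gamma_{23456} - \frac{14}{135} \gamma_{123456}
Answer: -\frac{56}{45}


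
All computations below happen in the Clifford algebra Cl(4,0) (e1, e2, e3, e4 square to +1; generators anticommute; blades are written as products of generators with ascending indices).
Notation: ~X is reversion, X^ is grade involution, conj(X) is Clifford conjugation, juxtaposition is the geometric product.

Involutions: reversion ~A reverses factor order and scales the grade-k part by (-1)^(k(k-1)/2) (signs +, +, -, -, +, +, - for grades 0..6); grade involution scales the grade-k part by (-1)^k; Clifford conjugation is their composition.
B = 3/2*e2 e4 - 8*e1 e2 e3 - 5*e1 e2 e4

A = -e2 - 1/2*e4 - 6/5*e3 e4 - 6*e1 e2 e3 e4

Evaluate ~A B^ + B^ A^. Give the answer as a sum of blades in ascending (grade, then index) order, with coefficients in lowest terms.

first term: 3/4*e2 + 30*e3 - 99/2*e4 - 5/2*e1 e2 - e1 e3 + 5*e1 e4 + 9/5*e2 e3 + 6*e1 e2 e3 - 48/5*e1 e2 e4 + 4*e1 e2 e3 e4
second term: 3/4*e2 - 30*e3 + 93/2*e4 + 5/2*e1 e2 - 17*e1 e3 - 5*e1 e4 + 9/5*e2 e3 + 6*e1 e2 e3 - 48/5*e1 e2 e4 + 4*e1 e2 e3 e4
Answer: 3/2*e2 - 3*e4 - 18*e1 e3 + 18/5*e2 e3 + 12*e1 e2 e3 - 96/5*e1 e2 e4 + 8*e1 e2 e3 e4


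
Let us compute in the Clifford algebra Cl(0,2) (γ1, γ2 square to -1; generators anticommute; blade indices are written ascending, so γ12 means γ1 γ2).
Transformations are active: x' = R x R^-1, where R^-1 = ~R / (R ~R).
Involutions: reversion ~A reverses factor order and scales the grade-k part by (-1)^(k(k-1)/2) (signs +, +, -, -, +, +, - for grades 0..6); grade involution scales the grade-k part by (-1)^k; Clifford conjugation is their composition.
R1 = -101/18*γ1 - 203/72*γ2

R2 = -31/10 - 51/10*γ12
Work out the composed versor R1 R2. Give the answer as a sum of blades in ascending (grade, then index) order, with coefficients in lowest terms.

Distribute over the terms of R1 (each basis-blade product reordered to ascending indices, repeated generators contracted through their squares):
(-101/18*γ1) R2 = 3131/180*γ1 - 1717/60*γ2
(-203/72*γ2) R2 = 3451/240*γ1 + 6293/720*γ2
Summing the partial products and collecting blades:
Answer: 22877/720*γ1 - 14311/720*γ2


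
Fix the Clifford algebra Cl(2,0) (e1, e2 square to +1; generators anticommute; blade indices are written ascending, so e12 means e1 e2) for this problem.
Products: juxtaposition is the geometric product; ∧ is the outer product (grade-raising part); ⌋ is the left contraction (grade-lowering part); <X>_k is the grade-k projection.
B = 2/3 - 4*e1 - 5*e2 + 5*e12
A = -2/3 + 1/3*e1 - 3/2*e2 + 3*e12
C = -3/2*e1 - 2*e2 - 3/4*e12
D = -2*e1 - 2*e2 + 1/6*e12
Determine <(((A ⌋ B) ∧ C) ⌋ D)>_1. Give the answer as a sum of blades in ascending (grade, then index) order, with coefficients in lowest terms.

step 1: -167/18 + 61/6*e1 + 5*e2 - 10/3*e12
step 2: 167/12*e1 + 167/9*e2 - 47/8*e12
step 3: -9211/144 - 167/54*e1 + 167/72*e2
step 4: -167/54*e1 + 167/72*e2
Answer: -167/54*e1 + 167/72*e2


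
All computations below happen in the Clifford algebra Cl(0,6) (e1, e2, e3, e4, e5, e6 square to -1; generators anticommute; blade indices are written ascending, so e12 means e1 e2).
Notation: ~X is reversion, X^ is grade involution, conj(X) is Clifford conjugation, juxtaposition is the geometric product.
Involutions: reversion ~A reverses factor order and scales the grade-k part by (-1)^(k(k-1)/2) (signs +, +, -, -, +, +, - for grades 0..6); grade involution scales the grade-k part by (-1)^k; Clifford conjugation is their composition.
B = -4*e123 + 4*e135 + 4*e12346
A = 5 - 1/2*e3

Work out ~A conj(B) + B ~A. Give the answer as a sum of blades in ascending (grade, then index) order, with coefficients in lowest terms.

first term: -2*e12 - 2*e15 - 20*e123 + 20*e135 - 2*e1246 - 20*e12346
second term: -2*e12 - 2*e15 - 20*e123 + 20*e135 + 2*e1246 + 20*e12346
Answer: -4*e12 - 4*e15 - 40*e123 + 40*e135


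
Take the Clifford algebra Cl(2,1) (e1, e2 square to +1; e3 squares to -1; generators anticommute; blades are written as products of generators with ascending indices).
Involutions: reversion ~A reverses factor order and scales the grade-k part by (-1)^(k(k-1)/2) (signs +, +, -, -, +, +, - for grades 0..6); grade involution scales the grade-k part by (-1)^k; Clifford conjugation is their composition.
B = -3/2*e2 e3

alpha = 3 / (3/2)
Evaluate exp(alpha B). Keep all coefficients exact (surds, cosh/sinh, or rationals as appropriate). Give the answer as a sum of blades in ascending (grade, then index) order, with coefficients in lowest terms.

B^2 = (-3/2)^2*(e2 e3)^2 = 9/4*(+1) = 9/4 (a basis 2-blade squares to minus the product of its generators' squares).
B^2 = 9/4 — a positive square means the series sums to a boost: l = 3/2, alpha*l = 3, so exp(alpha B) = cosh(3) + (sinh(3)/(3/2))*B = cosh(3) + (2*sinh(3)/3)*B.
Answer: cosh(3) - sinh(3)*e2 e3


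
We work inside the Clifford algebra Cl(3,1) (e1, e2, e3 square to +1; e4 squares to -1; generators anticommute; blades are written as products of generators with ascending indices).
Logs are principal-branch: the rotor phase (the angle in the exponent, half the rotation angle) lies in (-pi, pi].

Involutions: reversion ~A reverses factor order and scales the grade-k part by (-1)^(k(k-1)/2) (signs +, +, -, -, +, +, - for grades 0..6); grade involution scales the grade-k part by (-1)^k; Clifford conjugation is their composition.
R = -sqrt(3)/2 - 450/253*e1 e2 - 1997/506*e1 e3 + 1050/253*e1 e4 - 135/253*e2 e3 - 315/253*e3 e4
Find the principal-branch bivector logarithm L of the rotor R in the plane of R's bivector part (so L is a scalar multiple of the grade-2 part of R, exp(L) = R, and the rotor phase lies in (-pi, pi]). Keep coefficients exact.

The scalar part of R is -sqrt(3)/2, and that scalar determines the rotor phase on the principal branch; recovering the unit plane as bivector-part over sine of the phase gives L = phase * plane.
Concretely: cos(phase) = -sqrt(3)/2 gives phase = ±5*pi/6, and since phase/sin(phase) is even the sign is immaterial: L = (phase/sin(phase)) * <R>_2 = (5*pi/3) * <R>_2.
Answer: -750*pi/253*e1 e2 - 9985*pi/1518*e1 e3 + 1750*pi/253*e1 e4 - 225*pi/253*e2 e3 - 525*pi/253*e3 e4


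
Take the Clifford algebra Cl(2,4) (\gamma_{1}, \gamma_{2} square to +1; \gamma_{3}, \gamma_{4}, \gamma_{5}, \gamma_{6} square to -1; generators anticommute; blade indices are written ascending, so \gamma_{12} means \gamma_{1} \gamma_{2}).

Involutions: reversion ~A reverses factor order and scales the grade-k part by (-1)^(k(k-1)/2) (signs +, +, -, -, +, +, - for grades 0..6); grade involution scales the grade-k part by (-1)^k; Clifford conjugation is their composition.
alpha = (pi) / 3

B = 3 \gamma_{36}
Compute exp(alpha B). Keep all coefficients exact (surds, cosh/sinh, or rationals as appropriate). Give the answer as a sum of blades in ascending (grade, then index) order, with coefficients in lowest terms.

B^2 = (3)^2*(\gamma_{36})^2 = 9*(-1) = -9 (a basis 2-blade squares to minus the product of its generators' squares).
B^2 = -9 — the negative square puts this in the circular regime; l = 3, alpha*l = \pi, so exp(alpha B) = cos(\pi) + (sin(\pi)/3)*B = -1 + (0)*B.
Answer: -1


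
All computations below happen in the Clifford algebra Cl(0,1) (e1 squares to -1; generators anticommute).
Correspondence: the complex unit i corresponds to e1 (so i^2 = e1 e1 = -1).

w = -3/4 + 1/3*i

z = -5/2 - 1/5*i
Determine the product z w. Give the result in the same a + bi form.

In blades: z = -5/2 - 1/5*e1, w = -3/4 + 1/3*e1.
Distribute z over w term by term (generator squares from the signature, products reordered to ascending indices): (-5/2)*w = 15/8 - 5/6*e1; (-1/5*e1)*w = 1/15 + 3/20*e1.
Sum: 233/120 - 41/60*e1; translating back through the correspondence:
Answer: 233/120 - 41/60*i


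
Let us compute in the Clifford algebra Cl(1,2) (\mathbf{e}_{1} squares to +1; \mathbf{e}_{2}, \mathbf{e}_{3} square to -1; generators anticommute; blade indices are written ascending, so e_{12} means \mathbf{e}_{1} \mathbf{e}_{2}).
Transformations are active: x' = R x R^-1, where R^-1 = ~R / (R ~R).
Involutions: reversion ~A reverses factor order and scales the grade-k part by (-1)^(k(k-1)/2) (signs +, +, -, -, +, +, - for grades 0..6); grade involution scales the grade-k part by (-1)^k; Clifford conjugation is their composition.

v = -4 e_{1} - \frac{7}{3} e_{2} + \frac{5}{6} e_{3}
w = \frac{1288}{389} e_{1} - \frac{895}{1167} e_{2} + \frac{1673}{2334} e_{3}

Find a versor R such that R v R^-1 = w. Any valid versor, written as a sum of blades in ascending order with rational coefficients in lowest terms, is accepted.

Reasoning: v^2 = w^2 = \frac{355}{36} since conjugation preserves the quadratic form; R = v + w = -\frac{268}{389} e_{1} - \frac{1206}{389} e_{2} + \frac{603}{389} e_{3} is then valid when invertible, keeping its own part and reversing (v - w)/2.
Answer: -\frac{268}{389} e_{1} - \frac{1206}{389} e_{2} + \frac{603}{389} e_{3}


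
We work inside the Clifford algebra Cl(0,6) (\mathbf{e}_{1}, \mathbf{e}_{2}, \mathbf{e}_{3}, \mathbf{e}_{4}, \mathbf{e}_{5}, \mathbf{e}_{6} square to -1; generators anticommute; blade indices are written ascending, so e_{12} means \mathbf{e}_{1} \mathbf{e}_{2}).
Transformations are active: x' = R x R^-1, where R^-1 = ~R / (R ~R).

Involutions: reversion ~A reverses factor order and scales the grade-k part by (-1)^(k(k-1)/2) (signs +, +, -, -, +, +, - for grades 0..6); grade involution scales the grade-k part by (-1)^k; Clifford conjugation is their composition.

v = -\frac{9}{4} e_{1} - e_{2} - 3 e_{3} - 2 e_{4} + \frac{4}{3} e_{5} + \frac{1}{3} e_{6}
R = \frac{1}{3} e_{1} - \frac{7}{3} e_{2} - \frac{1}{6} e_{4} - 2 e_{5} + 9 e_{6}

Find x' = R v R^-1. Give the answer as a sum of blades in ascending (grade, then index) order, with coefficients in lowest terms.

~R = \frac{1}{3} e_{1} - \frac{7}{3} e_{2} - \frac{1}{6} e_{4} - 2 e_{5} + 9 e_{6}, and R ~R = -\frac{1087}{12}, so R^-1 = ~R / (-\frac{1087}{12}).
R v = -\frac{9}{4} - \frac{67}{12} e_{12} - e_{13} - \frac{25}{24} e_{14} - \frac{73}{18} e_{15} + \frac{733}{36} e_{16} + 7 e_{23} + \frac{9}{2} e_{24} - \frac{46}{9} e_{25} + \frac{74}{9} e_{26} - \frac{1}{2} e_{34} - 6 e_{35} + 27 e_{36} - \frac{38}{9} e_{45} + \frac{323}{18} e_{46} - \frac{38}{3} e_{56}
Answer: \frac{9855}{4348} e_{1} + \frac{961}{1087} e_{2} + 3 e_{3} + \frac{2165}{1087} e_{4} - \frac{4672}{3261} e_{5} + \frac{371}{3261} e_{6}


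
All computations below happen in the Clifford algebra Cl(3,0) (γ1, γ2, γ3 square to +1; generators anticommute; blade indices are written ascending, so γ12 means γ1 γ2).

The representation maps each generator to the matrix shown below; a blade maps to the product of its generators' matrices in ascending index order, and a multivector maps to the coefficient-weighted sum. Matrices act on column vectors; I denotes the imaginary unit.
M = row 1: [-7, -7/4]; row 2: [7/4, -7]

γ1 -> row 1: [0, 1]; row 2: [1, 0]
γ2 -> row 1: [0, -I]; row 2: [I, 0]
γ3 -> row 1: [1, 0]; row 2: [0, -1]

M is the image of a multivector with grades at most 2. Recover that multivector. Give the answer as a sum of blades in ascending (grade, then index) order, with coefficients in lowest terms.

Method: 1, rho(γ1), rho(γ2), rho(γ3) form a trace-orthogonal basis of the 2x2 complex matrices (tr(X Y) = 2 if X = Y, else 0), so M = m0*1 + m1*rho(γ1) + m2*rho(γ2) + m3*rho(γ3) with m0 = tr(M)/2 = -7, m1 = tr(M rho(γ1))/2 = 0, m2 = tr(M rho(γ2))/2 = -7*I/4, m3 = tr(M rho(γ3))/2 = 0.
Multiplying table entries, the bivector images are rho(γ12) = I*rho(γ3), rho(γ13) = -I*rho(γ2), rho(γ23) = I*rho(γ1); with real blade coefficients the real parts of m0..m3 are the coefficients of 1, γ1, γ2, γ3 and the imaginary parts give the bivectors (γ23: Im m1, γ13: -Im m2, γ12: Im m3).
Answer: -7 + 7/4*γ13
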